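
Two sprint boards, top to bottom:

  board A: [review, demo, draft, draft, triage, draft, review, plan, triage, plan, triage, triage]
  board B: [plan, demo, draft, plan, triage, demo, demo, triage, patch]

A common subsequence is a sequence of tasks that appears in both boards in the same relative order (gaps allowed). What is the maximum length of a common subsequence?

Taking demo at board A[2]=board B[2] → draft at board A[6]=board B[3] → plan at board A[8]=board B[4] → triage at board A[9]=board B[5] → triage at board A[11]=board B[8] gives a common subsequence of length 5. The LCS DP gives dp[12][9] = 5, so this is optimal.

5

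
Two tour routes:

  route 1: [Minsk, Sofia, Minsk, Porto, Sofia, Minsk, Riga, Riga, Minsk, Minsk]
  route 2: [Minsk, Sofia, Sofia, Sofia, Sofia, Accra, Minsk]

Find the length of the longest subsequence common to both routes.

4

One common subsequence of length 4: Minsk [1,1], Sofia [2,4], Sofia [5,5], Minsk [10,7]. Since dp[10][7] = 4, nothing longer is possible.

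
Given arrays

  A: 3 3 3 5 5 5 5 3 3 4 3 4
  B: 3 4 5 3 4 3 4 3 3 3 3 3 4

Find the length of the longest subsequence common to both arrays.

One common subsequence of length 7: 3 at A[1]=B[6], 3 at A[2]=B[8], 3 at A[3]=B[9], 3 at A[8]=B[10], 3 at A[9]=B[11], 3 at A[11]=B[12], 4 at A[12]=B[13]. The LCS DP gives dp[12][13] = 7, so this is optimal.

7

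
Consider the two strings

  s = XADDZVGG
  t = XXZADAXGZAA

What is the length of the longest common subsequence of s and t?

One common subsequence of length 4: X (s #1, t #2); then A (s #2, t #4); then D (s #3, t #5); then Z (s #5, t #9), and the DP table's final entry dp[8][11] is also 4, so no common subsequence is longer.

4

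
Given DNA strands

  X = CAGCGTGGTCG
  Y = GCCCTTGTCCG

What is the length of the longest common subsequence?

Let dp[i][j] be the LCS length of the first i bases of X and the first j bases of Y. dp[i][j] = dp[i-1][j-1]+1 when the i-th and j-th bases match, else max(dp[i-1][j], dp[i][j-1]).
    ·  G  C  C  C  T  T  G  T  C  C  G
 ·  0  0  0  0  0  0  0  0  0  0  0  0
 C  0  0  1  1  1  1  1  1  1  1  1  1
 A  0  0  1  1  1  1  1  1  1  1  1  1
 G  0  1  1  1  1  1  1  2  2  2  2  2
 C  0  1  2  2  2  2  2  2  2  3  3  3
 G  0  1  2  2  2  2  2  3  3  3  3  4
 T  0  1  2  2  2  3  3  3  4  4  4  4
 G  0  1  2  2  2  3  3  4  4  4  4  5
 G  0  1  2  2  2  3  3  4  4  4  4  5
 T  0  1  2  2  2  3  4  4  5  5  5  5
 C  0  1  2  3  3  3  4  4  5  6  6  6
 G  0  1  2  3  3  3  4  5  5  6  6  7
dp[11][11] = 7. One LCS (by backtracking along matches): CCTGTCG.

7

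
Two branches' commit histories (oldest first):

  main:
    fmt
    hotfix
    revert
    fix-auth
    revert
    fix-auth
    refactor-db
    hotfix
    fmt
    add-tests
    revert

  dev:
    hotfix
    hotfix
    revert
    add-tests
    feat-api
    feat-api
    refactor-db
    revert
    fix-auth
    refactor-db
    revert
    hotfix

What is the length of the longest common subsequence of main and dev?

Pick hotfix at main[2]=dev[2], then revert at main[3]=dev[3], then revert at main[5]=dev[8], then fix-auth at main[6]=dev[9], then refactor-db at main[7]=dev[10], then hotfix at main[8]=dev[12]; all 6 commits appear in both, in order. The LCS DP gives dp[11][12] = 6, so this is optimal.

6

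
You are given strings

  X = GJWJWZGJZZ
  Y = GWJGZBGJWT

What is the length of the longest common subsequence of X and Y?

Taking G [1,1]; then W [3,2]; then J [4,3]; then Z [6,5]; then G [7,7]; then J [8,8] gives a common subsequence of length 6. dp[10][10] = 6 confirms this is the maximum.

6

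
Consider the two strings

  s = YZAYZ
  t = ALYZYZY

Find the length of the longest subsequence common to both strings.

4

One common subsequence of length 4: Y [1,3], then Z [2,4], then Y [4,5], then Z [5,6]. The LCS DP gives dp[5][7] = 4, so this is optimal.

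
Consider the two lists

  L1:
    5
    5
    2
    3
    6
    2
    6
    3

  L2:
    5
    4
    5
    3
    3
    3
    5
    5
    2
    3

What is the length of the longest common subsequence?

5

Let dp[i][j] be the LCS length of the first i values of L1 and the first j values of L2. dp[i][j] = dp[i-1][j-1]+1 when the i-th and j-th values match, else max(dp[i-1][j], dp[i][j-1]).
    ·  5  4  5  3  3  3  5  5  2  3
 ·  0  0  0  0  0  0  0  0  0  0  0
 5  0  1  1  1  1  1  1  1  1  1  1
 5  0  1  1  2  2  2  2  2  2  2  2
 2  0  1  1  2  2  2  2  2  2  3  3
 3  0  1  1  2  3  3  3  3  3  3  4
 6  0  1  1  2  3  3  3  3  3  3  4
 2  0  1  1  2  3  3  3  3  3  4  4
 6  0  1  1  2  3  3  3  3  3  4  4
 3  0  1  1  2  3  4  4  4  4  4  5
dp[8][10] = 5. One LCS (by backtracking along matches): 5, 5, 3, 2, 3.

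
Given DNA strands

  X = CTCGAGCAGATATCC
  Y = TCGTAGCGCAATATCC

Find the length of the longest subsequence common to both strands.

13

Pick T (X #2, Y #1), then C (X #3, Y #2), then G (X #4, Y #3), then A (X #5, Y #5), then G (X #6, Y #8), then C (X #7, Y #9), then A (X #8, Y #10), then A (X #10, Y #11), then T (X #11, Y #12), then A (X #12, Y #13), then T (X #13, Y #14), then C (X #14, Y #15), then C (X #15, Y #16); all 13 bases appear in both, in order. The LCS DP gives dp[15][16] = 13, so this is optimal.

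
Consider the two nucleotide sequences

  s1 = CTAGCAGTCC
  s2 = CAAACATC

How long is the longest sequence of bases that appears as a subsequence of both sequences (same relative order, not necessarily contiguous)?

6

Let dp[i][j] be the LCS length of the first i bases of s1 and the first j bases of s2. dp[i][j] = dp[i-1][j-1]+1 when the i-th and j-th bases match, else max(dp[i-1][j], dp[i][j-1]).
    ·  C  A  A  A  C  A  T  C
 ·  0  0  0  0  0  0  0  0  0
 C  0  1  1  1  1  1  1  1  1
 T  0  1  1  1  1  1  1  2  2
 A  0  1  2  2  2  2  2  2  2
 G  0  1  2  2  2  2  2  2  2
 C  0  1  2  2  2  3  3  3  3
 A  0  1  2  3  3  3  4  4  4
 G  0  1  2  3  3  3  4  4  4
 T  0  1  2  3  3  3  4  5  5
 C  0  1  2  3  3  4  4  5  6
 C  0  1  2  3  3  4  4  5  6
dp[10][8] = 6. One LCS (by backtracking along matches): CACATC.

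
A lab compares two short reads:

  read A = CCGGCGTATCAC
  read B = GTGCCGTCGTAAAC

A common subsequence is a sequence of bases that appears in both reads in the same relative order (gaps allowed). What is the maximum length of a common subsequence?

One common subsequence of length 9: C (read A #1, read B #4); then C (read A #2, read B #5); then G (read A #3, read B #6); then C (read A #5, read B #8); then G (read A #6, read B #9); then T (read A #7, read B #10); then A (read A #8, read B #12); then A (read A #11, read B #13); then C (read A #12, read B #14). dp[12][14] = 9 confirms this is the maximum.

9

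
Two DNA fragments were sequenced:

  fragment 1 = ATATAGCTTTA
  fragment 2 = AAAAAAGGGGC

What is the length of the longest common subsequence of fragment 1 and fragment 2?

One common subsequence of length 5: A at fragment 1[1]=fragment 2[4]; then A at fragment 1[3]=fragment 2[5]; then A at fragment 1[5]=fragment 2[6]; then G at fragment 1[6]=fragment 2[10]; then C at fragment 1[7]=fragment 2[11]. dp[11][11] = 5 confirms this is the maximum.

5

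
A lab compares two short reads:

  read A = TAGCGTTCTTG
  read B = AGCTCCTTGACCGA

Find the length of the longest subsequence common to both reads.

One common subsequence of length 8: A [2,1]; then G [3,2]; then C [4,3]; then T [6,4]; then C [8,6]; then T [9,7]; then T [10,8]; then G [11,13]. Since dp[11][14] = 8, nothing longer is possible.

8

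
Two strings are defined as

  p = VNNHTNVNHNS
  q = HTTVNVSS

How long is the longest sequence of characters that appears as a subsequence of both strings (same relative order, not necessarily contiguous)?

Let dp[i][j] be the LCS length of the first i characters of p and the first j characters of q. dp[i][j] = dp[i-1][j-1]+1 when the i-th and j-th characters match, else max(dp[i-1][j], dp[i][j-1]).
    ·  H  T  T  V  N  V  S  S
 ·  0  0  0  0  0  0  0  0  0
 V  0  0  0  0  1  1  1  1  1
 N  0  0  0  0  1  2  2  2  2
 N  0  0  0  0  1  2  2  2  2
 H  0  1  1  1  1  2  2  2  2
 T  0  1  2  2  2  2  2  2  2
 N  0  1  2  2  2  3  3  3  3
 V  0  1  2  2  3  3  4  4  4
 N  0  1  2  2  3  4  4  4  4
 H  0  1  2  2  3  4  4  4  4
 N  0  1  2  2  3  4  4  4  4
 S  0  1  2  2  3  4  4  5  5
dp[11][8] = 5. One LCS (by backtracking along matches): HTNVS.

5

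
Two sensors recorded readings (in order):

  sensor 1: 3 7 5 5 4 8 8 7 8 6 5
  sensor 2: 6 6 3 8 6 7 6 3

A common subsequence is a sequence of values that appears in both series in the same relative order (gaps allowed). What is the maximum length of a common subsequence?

Let dp[i][j] be the LCS length of the first i values of sensor 1 and the first j values of sensor 2. dp[i][j] = dp[i-1][j-1]+1 when the i-th and j-th values match, else max(dp[i-1][j], dp[i][j-1]).
    ·  6  6  3  8  6  7  6  3
 ·  0  0  0  0  0  0  0  0  0
 3  0  0  0  1  1  1  1  1  1
 7  0  0  0  1  1  1  2  2  2
 5  0  0  0  1  1  1  2  2  2
 5  0  0  0  1  1  1  2  2  2
 4  0  0  0  1  1  1  2  2  2
 8  0  0  0  1  2  2  2  2  2
 8  0  0  0  1  2  2  2  2  2
 7  0  0  0  1  2  2  3  3  3
 8  0  0  0  1  2  2  3  3  3
 6  0  1  1  1  2  3  3  4  4
 5  0  1  1  1  2  3  3  4  4
dp[11][8] = 4. One LCS (by backtracking along matches): 3, 8, 7, 6.

4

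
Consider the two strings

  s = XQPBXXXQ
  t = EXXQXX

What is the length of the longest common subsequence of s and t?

4

Let dp[i][j] be the LCS length of the first i characters of s and the first j characters of t. dp[i][j] = dp[i-1][j-1]+1 when the i-th and j-th characters match, else max(dp[i-1][j], dp[i][j-1]).
    ·  E  X  X  Q  X  X
 ·  0  0  0  0  0  0  0
 X  0  0  1  1  1  1  1
 Q  0  0  1  1  2  2  2
 P  0  0  1  1  2  2  2
 B  0  0  1  1  2  2  2
 X  0  0  1  2  2  3  3
 X  0  0  1  2  2  3  4
 X  0  0  1  2  2  3  4
 Q  0  0  1  2  3  3  4
dp[8][6] = 4. One LCS (by backtracking along matches): XQXX.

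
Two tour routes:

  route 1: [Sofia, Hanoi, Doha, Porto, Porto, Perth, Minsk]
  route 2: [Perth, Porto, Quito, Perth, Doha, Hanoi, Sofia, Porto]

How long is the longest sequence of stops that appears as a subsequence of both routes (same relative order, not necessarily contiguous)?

Match Sofia [1,7], Porto [5,8] — 2 stops in the same relative order in both, and the DP table's final entry dp[7][8] is also 2, so no common subsequence is longer.

2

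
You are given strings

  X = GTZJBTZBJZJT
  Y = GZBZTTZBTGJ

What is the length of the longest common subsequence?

7

One common subsequence of length 7: G (X #1, Y #1), then Z (X #3, Y #2), then B (X #5, Y #3), then T (X #6, Y #6), then Z (X #7, Y #7), then B (X #8, Y #8), then J (X #11, Y #11), and the DP table's final entry dp[12][11] is also 7, so no common subsequence is longer.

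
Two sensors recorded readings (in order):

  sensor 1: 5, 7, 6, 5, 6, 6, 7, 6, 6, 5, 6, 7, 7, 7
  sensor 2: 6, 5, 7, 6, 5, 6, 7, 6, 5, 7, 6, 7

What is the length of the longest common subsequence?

10

One common subsequence of length 10: 5 [1,2], then 7 [2,3], then 6 [3,4], then 5 [4,5], then 6 [6,6], then 7 [7,7], then 6 [9,8], then 5 [10,9], then 6 [11,11], then 7 [14,12]. dp[14][12] = 10 confirms this is the maximum.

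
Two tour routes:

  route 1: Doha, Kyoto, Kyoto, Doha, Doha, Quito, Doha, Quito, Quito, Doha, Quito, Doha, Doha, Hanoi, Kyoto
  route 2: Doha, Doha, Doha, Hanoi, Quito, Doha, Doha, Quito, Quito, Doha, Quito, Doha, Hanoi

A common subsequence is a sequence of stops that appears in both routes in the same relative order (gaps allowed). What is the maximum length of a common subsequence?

11

Pick Doha [1,1], then Doha [4,2], then Doha [5,3], then Quito [6,5], then Doha [7,7], then Quito [8,8], then Quito [9,9], then Doha [10,10], then Quito [11,11], then Doha [13,12], then Hanoi [14,13]; all 11 stops appear in both, in order. dp[15][13] = 11 confirms this is the maximum.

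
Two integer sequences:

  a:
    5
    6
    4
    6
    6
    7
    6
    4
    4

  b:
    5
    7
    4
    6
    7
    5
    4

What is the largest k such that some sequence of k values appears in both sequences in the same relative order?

5

Pick 5 at a[1]=b[1], then 4 at a[3]=b[3], then 6 at a[5]=b[4], then 7 at a[6]=b[5], then 4 at a[9]=b[7]; all 5 values appear in both, in order. dp[9][7] = 5 confirms this is the maximum.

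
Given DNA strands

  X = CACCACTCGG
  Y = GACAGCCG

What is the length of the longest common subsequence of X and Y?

6

Pick A (X #2, Y #2), C (X #4, Y #3), A (X #5, Y #4), C (X #6, Y #6), C (X #8, Y #7), G (X #10, Y #8); all 6 bases appear in both, in order. Since dp[10][8] = 6, nothing longer is possible.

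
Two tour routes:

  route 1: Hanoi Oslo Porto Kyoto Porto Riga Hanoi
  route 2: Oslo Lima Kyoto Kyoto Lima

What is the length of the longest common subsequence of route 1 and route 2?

Taking Oslo [2,1], then Kyoto [4,4] gives a common subsequence of length 2. The LCS DP gives dp[7][5] = 2, so this is optimal.

2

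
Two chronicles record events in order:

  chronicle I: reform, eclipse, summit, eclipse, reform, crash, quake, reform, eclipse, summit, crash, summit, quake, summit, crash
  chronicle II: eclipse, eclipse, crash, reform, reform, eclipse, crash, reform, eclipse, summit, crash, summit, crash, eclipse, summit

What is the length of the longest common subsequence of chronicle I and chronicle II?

10

Taking eclipse at chronicle I[2]=chronicle II[1], then eclipse at chronicle I[4]=chronicle II[2], then reform at chronicle I[5]=chronicle II[5], then crash at chronicle I[6]=chronicle II[7], then reform at chronicle I[8]=chronicle II[8], then eclipse at chronicle I[9]=chronicle II[9], then summit at chronicle I[10]=chronicle II[10], then crash at chronicle I[11]=chronicle II[11], then summit at chronicle I[12]=chronicle II[12], then summit at chronicle I[14]=chronicle II[15] gives a common subsequence of length 10. Since dp[15][15] = 10, nothing longer is possible.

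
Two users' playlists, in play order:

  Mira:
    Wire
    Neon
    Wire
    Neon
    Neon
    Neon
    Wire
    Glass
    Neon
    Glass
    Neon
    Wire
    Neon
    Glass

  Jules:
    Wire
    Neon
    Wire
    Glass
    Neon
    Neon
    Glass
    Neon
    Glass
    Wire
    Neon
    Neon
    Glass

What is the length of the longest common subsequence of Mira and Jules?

Pick Wire at Mira[1]=Jules[1], then Neon at Mira[2]=Jules[2], then Wire at Mira[3]=Jules[3], then Neon at Mira[5]=Jules[5], then Neon at Mira[6]=Jules[6], then Glass at Mira[8]=Jules[7], then Neon at Mira[9]=Jules[8], then Glass at Mira[10]=Jules[9], then Neon at Mira[11]=Jules[11], then Neon at Mira[13]=Jules[12], then Glass at Mira[14]=Jules[13]; all 11 songs appear in both, in order. dp[14][13] = 11 confirms this is the maximum.

11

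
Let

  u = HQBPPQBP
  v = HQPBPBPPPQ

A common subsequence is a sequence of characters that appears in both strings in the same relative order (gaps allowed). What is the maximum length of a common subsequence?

Pick H [1,1], then Q [2,2], then B [3,6], then P [4,8], then P [5,9], then Q [6,10]; all 6 characters appear in both, in order. The LCS DP gives dp[8][10] = 6, so this is optimal.

6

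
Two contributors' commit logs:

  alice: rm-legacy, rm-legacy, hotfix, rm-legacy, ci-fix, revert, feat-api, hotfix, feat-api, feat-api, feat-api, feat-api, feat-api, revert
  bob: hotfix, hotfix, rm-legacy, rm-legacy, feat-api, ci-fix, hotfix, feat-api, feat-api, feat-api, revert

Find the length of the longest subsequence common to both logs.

Taking rm-legacy at alice[1]=bob[3], then rm-legacy at alice[2]=bob[4], then ci-fix at alice[5]=bob[6], then hotfix at alice[8]=bob[7], then feat-api at alice[11]=bob[8], then feat-api at alice[12]=bob[9], then feat-api at alice[13]=bob[10], then revert at alice[14]=bob[11] gives a common subsequence of length 8. The LCS DP gives dp[14][11] = 8, so this is optimal.

8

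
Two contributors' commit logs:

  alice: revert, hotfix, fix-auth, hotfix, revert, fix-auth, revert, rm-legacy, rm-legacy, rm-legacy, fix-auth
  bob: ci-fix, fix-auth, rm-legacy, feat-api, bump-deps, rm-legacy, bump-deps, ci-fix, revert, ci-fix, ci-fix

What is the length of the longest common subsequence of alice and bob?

3

One common subsequence of length 3: fix-auth (alice #6, bob #2), rm-legacy (alice #8, bob #3), rm-legacy (alice #9, bob #6). dp[11][11] = 3 confirms this is the maximum.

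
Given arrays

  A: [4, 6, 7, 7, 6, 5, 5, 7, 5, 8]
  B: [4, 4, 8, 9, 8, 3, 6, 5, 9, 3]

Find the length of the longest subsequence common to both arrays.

Match 4 (A #1, B #2) → 6 (A #5, B #7) → 5 (A #6, B #8) — 3 values in the same relative order in both. dp[10][10] = 3 confirms this is the maximum.

3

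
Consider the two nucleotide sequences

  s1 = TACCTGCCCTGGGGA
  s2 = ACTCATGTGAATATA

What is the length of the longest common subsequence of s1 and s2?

8

One common subsequence of length 8: A at s1[2]=s2[1], C at s1[3]=s2[2], C at s1[4]=s2[4], T at s1[5]=s2[6], G at s1[6]=s2[7], T at s1[10]=s2[8], G at s1[11]=s2[9], A at s1[15]=s2[15], and the DP table's final entry dp[15][15] is also 8, so no common subsequence is longer.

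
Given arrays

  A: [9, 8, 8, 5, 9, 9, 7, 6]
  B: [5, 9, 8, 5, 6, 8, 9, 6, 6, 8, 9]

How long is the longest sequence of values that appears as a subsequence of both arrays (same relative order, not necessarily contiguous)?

Taking 9 at A[1]=B[2], 8 at A[2]=B[3], 8 at A[3]=B[6], 9 at A[5]=B[7], 9 at A[6]=B[11] gives a common subsequence of length 5. The LCS DP gives dp[8][11] = 5, so this is optimal.

5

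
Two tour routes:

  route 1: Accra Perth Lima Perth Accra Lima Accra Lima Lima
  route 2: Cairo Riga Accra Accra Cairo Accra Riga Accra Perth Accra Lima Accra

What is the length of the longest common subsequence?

Match Accra [1,8], Perth [4,9], Accra [5,10], Lima [6,11], Accra [7,12] — 5 stops in the same relative order in both. The LCS DP gives dp[9][12] = 5, so this is optimal.

5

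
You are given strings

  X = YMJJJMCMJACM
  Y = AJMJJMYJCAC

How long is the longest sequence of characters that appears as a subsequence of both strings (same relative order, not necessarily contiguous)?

7

Match M (X #2, Y #3), J (X #3, Y #4), J (X #4, Y #5), J (X #5, Y #8), C (X #7, Y #9), A (X #10, Y #10), C (X #11, Y #11) — 7 characters in the same relative order in both. dp[12][11] = 7 confirms this is the maximum.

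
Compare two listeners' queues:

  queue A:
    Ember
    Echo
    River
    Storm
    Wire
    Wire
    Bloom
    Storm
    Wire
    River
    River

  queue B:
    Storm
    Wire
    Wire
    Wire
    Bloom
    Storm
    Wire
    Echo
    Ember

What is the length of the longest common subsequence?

Pick Storm at queue A[4]=queue B[1] → Wire at queue A[5]=queue B[3] → Wire at queue A[6]=queue B[4] → Bloom at queue A[7]=queue B[5] → Storm at queue A[8]=queue B[6] → Wire at queue A[9]=queue B[7]; all 6 songs appear in both, in order. dp[11][9] = 6 confirms this is the maximum.

6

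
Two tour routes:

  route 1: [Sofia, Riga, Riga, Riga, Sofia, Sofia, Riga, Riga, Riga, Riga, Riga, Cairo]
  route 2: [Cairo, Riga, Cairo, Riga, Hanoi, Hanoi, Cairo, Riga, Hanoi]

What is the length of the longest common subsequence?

3

Match Riga at route 1[2]=route 2[2]; then Riga at route 1[3]=route 2[4]; then Riga at route 1[4]=route 2[8] — 3 stops in the same relative order in both, and the DP table's final entry dp[12][9] is also 3, so no common subsequence is longer.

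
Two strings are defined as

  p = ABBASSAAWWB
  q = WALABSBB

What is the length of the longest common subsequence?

4

Taking A at p[1]=q[4], B at p[2]=q[5], B at p[3]=q[7], B at p[11]=q[8] gives a common subsequence of length 4. The LCS DP gives dp[11][8] = 4, so this is optimal.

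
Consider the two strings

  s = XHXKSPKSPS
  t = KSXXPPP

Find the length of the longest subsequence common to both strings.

4

Pick X [1,3], then X [3,4], then P [6,6], then P [9,7]; all 4 characters appear in both, in order. The LCS DP gives dp[10][7] = 4, so this is optimal.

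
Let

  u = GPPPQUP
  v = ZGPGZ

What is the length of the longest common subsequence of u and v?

2

Pick G [1,2] → P [2,3]; all 2 characters appear in both, in order. The LCS DP gives dp[7][5] = 2, so this is optimal.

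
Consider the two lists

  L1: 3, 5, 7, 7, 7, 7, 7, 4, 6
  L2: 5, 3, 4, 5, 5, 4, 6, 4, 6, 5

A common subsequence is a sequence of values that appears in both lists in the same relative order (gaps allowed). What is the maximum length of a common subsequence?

4

Let dp[i][j] be the LCS length of the first i values of L1 and the first j values of L2. dp[i][j] = dp[i-1][j-1]+1 when the i-th and j-th values match, else max(dp[i-1][j], dp[i][j-1]).
    ·  5  3  4  5  5  4  6  4  6  5
 ·  0  0  0  0  0  0  0  0  0  0  0
 3  0  0  1  1  1  1  1  1  1  1  1
 5  0  1  1  1  2  2  2  2  2  2  2
 7  0  1  1  1  2  2  2  2  2  2  2
 7  0  1  1  1  2  2  2  2  2  2  2
 7  0  1  1  1  2  2  2  2  2  2  2
 7  0  1  1  1  2  2  2  2  2  2  2
 7  0  1  1  1  2  2  2  2  2  2  2
 4  0  1  1  2  2  2  3  3  3  3  3
 6  0  1  1  2  2  2  3  4  4  4  4
dp[9][10] = 4. One LCS (by backtracking along matches): 3, 5, 4, 6.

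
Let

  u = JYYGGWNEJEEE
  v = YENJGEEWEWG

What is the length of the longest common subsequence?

6

Let dp[i][j] be the LCS length of the first i characters of u and the first j characters of v. dp[i][j] = dp[i-1][j-1]+1 when the i-th and j-th characters match, else max(dp[i-1][j], dp[i][j-1]).
    ·  Y  E  N  J  G  E  E  W  E  W  G
 ·  0  0  0  0  0  0  0  0  0  0  0  0
 J  0  0  0  0  1  1  1  1  1  1  1  1
 Y  0  1  1  1  1  1  1  1  1  1  1  1
 Y  0  1  1  1  1  1  1  1  1  1  1  1
 G  0  1  1  1  1  2  2  2  2  2  2  2
 G  0  1  1  1  1  2  2  2  2  2  2  3
 W  0  1  1  1  1  2  2  2  3  3  3  3
 N  0  1  1  2  2  2  2  2  3  3  3  3
 E  0  1  2  2  2  2  3  3  3  4  4  4
 J  0  1  2  2  3  3  3  3  3  4  4  4
 E  0  1  2  2  3  3  4  4  4  4  4  4
 E  0  1  2  2  3  3  4  5  5  5  5  5
 E  0  1  2  2  3  3  4  5  5  6  6  6
dp[12][11] = 6. One LCS (by backtracking along matches): YNJEEE.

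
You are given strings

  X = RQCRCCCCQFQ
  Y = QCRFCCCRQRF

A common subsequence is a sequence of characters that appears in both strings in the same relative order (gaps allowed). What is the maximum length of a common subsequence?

Pick Q [2,1]; then C [3,2]; then R [4,3]; then C [5,5]; then C [6,6]; then C [7,7]; then Q [9,9]; then F [10,11]; all 8 characters appear in both, in order. The LCS DP gives dp[11][11] = 8, so this is optimal.

8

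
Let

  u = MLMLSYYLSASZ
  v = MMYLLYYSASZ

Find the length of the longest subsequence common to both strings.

9

Let dp[i][j] be the LCS length of the first i characters of u and the first j characters of v. dp[i][j] = dp[i-1][j-1]+1 when the i-th and j-th characters match, else max(dp[i-1][j], dp[i][j-1]).
    ·  M  M  Y  L  L  Y  Y  S  A  S  Z
 ·  0  0  0  0  0  0  0  0  0  0  0  0
 M  0  1  1  1  1  1  1  1  1  1  1  1
 L  0  1  1  1  2  2  2  2  2  2  2  2
 M  0  1  2  2  2  2  2  2  2  2  2  2
 L  0  1  2  2  3  3  3  3  3  3  3  3
 S  0  1  2  2  3  3  3  3  4  4  4  4
 Y  0  1  2  3  3  3  4  4  4  4  4  4
 Y  0  1  2  3  3  3  4  5  5  5  5  5
 L  0  1  2  3  4  4  4  5  5  5  5  5
 S  0  1  2  3  4  4  4  5  6  6  6  6
 A  0  1  2  3  4  4  4  5  6  7  7  7
 S  0  1  2  3  4  4  4  5  6  7  8  8
 Z  0  1  2  3  4  4  4  5  6  7  8  9
dp[12][11] = 9. One LCS (by backtracking along matches): MLLYYSASZ.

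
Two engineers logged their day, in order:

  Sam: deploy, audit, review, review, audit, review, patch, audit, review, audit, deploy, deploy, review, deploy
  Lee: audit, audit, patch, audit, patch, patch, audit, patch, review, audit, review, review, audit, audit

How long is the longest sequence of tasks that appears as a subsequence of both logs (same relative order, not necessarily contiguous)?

Match audit at Sam[2]=Lee[2], then audit at Sam[5]=Lee[4], then patch at Sam[7]=Lee[6], then audit at Sam[8]=Lee[7], then review at Sam[9]=Lee[9], then audit at Sam[10]=Lee[10], then review at Sam[13]=Lee[12] — 7 tasks in the same relative order in both, and the DP table's final entry dp[14][14] is also 7, so no common subsequence is longer.

7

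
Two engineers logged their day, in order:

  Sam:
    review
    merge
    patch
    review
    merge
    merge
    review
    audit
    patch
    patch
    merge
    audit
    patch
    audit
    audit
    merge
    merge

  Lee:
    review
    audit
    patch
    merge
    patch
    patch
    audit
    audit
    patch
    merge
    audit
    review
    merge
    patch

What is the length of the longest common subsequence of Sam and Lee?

9

Match review at Sam[1]=Lee[1] → patch at Sam[3]=Lee[3] → merge at Sam[6]=Lee[4] → patch at Sam[9]=Lee[5] → patch at Sam[10]=Lee[6] → audit at Sam[12]=Lee[8] → patch at Sam[13]=Lee[9] → audit at Sam[14]=Lee[11] → merge at Sam[16]=Lee[13] — 9 tasks in the same relative order in both. Since dp[17][14] = 9, nothing longer is possible.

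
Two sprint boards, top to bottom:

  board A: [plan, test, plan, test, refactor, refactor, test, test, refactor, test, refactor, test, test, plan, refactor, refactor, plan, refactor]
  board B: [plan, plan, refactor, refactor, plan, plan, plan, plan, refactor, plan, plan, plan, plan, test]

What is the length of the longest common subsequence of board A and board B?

7

Pick plan at board A[1]=board B[1], then plan at board A[3]=board B[2], then refactor at board A[5]=board B[3], then refactor at board A[6]=board B[4], then refactor at board A[9]=board B[9], then plan at board A[14]=board B[12], then plan at board A[17]=board B[13]; all 7 tasks appear in both, in order. Since dp[18][14] = 7, nothing longer is possible.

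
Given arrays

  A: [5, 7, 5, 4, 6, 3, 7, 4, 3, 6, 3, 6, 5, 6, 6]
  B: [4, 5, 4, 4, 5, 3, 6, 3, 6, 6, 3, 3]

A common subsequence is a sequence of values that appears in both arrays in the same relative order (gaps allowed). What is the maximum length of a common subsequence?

8

One common subsequence of length 8: 5 at A[3]=B[2]; then 4 at A[4]=B[3]; then 4 at A[8]=B[4]; then 3 at A[9]=B[6]; then 6 at A[10]=B[7]; then 3 at A[11]=B[8]; then 6 at A[12]=B[9]; then 6 at A[14]=B[10]. Since dp[15][12] = 8, nothing longer is possible.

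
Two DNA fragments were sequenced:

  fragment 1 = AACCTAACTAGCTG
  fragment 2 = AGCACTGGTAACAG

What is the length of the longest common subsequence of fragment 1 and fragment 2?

One common subsequence of length 9: A (fragment 1 #1, fragment 2 #1); then A (fragment 1 #2, fragment 2 #4); then C (fragment 1 #3, fragment 2 #5); then T (fragment 1 #5, fragment 2 #9); then A (fragment 1 #6, fragment 2 #10); then A (fragment 1 #7, fragment 2 #11); then C (fragment 1 #8, fragment 2 #12); then A (fragment 1 #10, fragment 2 #13); then G (fragment 1 #14, fragment 2 #14). The LCS DP gives dp[14][14] = 9, so this is optimal.

9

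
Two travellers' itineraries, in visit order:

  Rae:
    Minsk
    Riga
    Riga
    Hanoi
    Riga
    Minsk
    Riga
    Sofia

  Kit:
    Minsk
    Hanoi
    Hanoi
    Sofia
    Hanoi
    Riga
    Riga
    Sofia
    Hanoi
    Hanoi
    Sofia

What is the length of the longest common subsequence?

5

Taking Minsk at Rae[1]=Kit[1]; then Riga at Rae[2]=Kit[6]; then Riga at Rae[3]=Kit[7]; then Hanoi at Rae[4]=Kit[10]; then Sofia at Rae[8]=Kit[11] gives a common subsequence of length 5. The LCS DP gives dp[8][11] = 5, so this is optimal.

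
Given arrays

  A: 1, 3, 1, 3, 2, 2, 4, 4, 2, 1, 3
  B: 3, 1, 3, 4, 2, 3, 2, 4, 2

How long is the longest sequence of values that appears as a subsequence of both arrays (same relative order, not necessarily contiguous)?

Pick 3 (A #2, B #1), 1 (A #3, B #2), 3 (A #4, B #3), 2 (A #5, B #5), 2 (A #6, B #7), 4 (A #8, B #8), 2 (A #9, B #9); all 7 values appear in both, in order. The LCS DP gives dp[11][9] = 7, so this is optimal.

7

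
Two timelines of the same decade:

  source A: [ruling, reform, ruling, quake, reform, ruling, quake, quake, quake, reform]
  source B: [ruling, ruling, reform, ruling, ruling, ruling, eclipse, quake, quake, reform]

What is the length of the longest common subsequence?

7

One common subsequence of length 7: ruling at source A[1]=source B[2] → reform at source A[2]=source B[3] → ruling at source A[3]=source B[5] → ruling at source A[6]=source B[6] → quake at source A[8]=source B[8] → quake at source A[9]=source B[9] → reform at source A[10]=source B[10], and the DP table's final entry dp[10][10] is also 7, so no common subsequence is longer.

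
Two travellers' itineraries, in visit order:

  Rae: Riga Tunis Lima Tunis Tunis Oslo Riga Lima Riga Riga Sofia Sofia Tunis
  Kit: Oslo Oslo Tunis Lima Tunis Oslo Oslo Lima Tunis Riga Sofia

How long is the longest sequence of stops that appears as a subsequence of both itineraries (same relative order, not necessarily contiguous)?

Taking Tunis (Rae #2, Kit #3) → Lima (Rae #3, Kit #4) → Tunis (Rae #4, Kit #5) → Oslo (Rae #6, Kit #7) → Lima (Rae #8, Kit #8) → Riga (Rae #10, Kit #10) → Sofia (Rae #12, Kit #11) gives a common subsequence of length 7, and the DP table's final entry dp[13][11] is also 7, so no common subsequence is longer.

7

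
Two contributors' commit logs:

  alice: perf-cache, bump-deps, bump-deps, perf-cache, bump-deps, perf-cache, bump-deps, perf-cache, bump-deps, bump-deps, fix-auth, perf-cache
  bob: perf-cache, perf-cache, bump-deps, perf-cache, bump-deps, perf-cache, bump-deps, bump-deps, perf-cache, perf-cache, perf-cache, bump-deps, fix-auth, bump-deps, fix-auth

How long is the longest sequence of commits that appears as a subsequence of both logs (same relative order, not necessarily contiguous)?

10

One common subsequence of length 10: perf-cache (alice #1, bob #2) → bump-deps (alice #2, bob #3) → bump-deps (alice #3, bob #5) → perf-cache (alice #4, bob #6) → bump-deps (alice #5, bob #8) → perf-cache (alice #6, bob #10) → perf-cache (alice #8, bob #11) → bump-deps (alice #9, bob #12) → bump-deps (alice #10, bob #14) → fix-auth (alice #11, bob #15). dp[12][15] = 10 confirms this is the maximum.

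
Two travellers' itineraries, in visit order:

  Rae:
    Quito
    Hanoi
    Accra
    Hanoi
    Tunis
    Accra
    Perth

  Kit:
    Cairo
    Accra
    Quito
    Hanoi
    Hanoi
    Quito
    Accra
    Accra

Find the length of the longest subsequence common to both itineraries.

Match Quito [1,3], then Hanoi [2,5], then Accra [3,7], then Accra [6,8] — 4 stops in the same relative order in both. Since dp[7][8] = 4, nothing longer is possible.

4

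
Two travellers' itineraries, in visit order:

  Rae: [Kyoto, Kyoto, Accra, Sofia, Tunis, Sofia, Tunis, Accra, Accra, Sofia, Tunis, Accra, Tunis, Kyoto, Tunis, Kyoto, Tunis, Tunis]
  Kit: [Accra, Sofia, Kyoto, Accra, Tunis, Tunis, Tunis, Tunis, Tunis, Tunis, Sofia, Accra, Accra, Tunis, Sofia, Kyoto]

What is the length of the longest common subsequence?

9

Pick Kyoto (Rae #2, Kit #3) → Accra (Rae #3, Kit #4) → Tunis (Rae #5, Kit #5) → Tunis (Rae #7, Kit #6) → Tunis (Rae #11, Kit #7) → Tunis (Rae #13, Kit #8) → Tunis (Rae #15, Kit #9) → Tunis (Rae #17, Kit #10) → Tunis (Rae #18, Kit #14); all 9 stops appear in both, in order. Since dp[18][16] = 9, nothing longer is possible.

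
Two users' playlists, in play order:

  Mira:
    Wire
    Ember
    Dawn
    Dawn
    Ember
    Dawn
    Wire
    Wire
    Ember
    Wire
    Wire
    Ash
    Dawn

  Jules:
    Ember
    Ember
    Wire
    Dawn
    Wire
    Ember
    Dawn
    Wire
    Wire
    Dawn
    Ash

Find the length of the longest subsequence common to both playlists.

8

One common subsequence of length 8: Ember [2,1], Ember [5,2], Dawn [6,4], Wire [8,5], Ember [9,6], Wire [10,8], Wire [11,9], Ash [12,11]. dp[13][11] = 8 confirms this is the maximum.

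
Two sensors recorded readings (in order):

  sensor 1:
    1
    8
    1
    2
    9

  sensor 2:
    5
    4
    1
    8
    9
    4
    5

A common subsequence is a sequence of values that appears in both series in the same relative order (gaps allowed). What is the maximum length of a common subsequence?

3

Let dp[i][j] be the LCS length of the first i values of sensor 1 and the first j values of sensor 2. dp[i][j] = dp[i-1][j-1]+1 when the i-th and j-th values match, else max(dp[i-1][j], dp[i][j-1]).
    ·  5  4  1  8  9  4  5
 ·  0  0  0  0  0  0  0  0
 1  0  0  0  1  1  1  1  1
 8  0  0  0  1  2  2  2  2
 1  0  0  0  1  2  2  2  2
 2  0  0  0  1  2  2  2  2
 9  0  0  0  1  2  3  3  3
dp[5][7] = 3. One LCS (by backtracking along matches): 1, 8, 9.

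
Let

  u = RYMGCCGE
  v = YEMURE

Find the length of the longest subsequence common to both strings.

Let dp[i][j] be the LCS length of the first i characters of u and the first j characters of v. dp[i][j] = dp[i-1][j-1]+1 when the i-th and j-th characters match, else max(dp[i-1][j], dp[i][j-1]).
    ·  Y  E  M  U  R  E
 ·  0  0  0  0  0  0  0
 R  0  0  0  0  0  1  1
 Y  0  1  1  1  1  1  1
 M  0  1  1  2  2  2  2
 G  0  1  1  2  2  2  2
 C  0  1  1  2  2  2  2
 C  0  1  1  2  2  2  2
 G  0  1  1  2  2  2  2
 E  0  1  2  2  2  2  3
dp[8][6] = 3. One LCS (by backtracking along matches): YME.

3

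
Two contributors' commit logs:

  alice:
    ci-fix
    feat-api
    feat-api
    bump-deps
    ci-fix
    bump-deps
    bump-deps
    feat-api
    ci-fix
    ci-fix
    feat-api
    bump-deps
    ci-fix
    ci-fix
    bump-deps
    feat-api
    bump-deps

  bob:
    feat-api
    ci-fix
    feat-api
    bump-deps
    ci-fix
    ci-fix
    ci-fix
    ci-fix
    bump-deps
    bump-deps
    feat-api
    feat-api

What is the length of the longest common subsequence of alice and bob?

9

Taking ci-fix (alice #1, bob #2), feat-api (alice #3, bob #3), bump-deps (alice #4, bob #4), ci-fix (alice #5, bob #6), ci-fix (alice #9, bob #7), ci-fix (alice #10, bob #8), bump-deps (alice #12, bob #9), bump-deps (alice #15, bob #10), feat-api (alice #16, bob #12) gives a common subsequence of length 9. The LCS DP gives dp[17][12] = 9, so this is optimal.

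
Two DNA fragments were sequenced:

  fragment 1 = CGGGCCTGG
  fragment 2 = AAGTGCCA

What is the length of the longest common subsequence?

4

Let dp[i][j] be the LCS length of the first i bases of fragment 1 and the first j bases of fragment 2. dp[i][j] = dp[i-1][j-1]+1 when the i-th and j-th bases match, else max(dp[i-1][j], dp[i][j-1]).
    ·  A  A  G  T  G  C  C  A
 ·  0  0  0  0  0  0  0  0  0
 C  0  0  0  0  0  0  1  1  1
 G  0  0  0  1  1  1  1  1  1
 G  0  0  0  1  1  2  2  2  2
 G  0  0  0  1  1  2  2  2  2
 C  0  0  0  1  1  2  3  3  3
 C  0  0  0  1  1  2  3  4  4
 T  0  0  0  1  2  2  3  4  4
 G  0  0  0  1  2  3  3  4  4
 G  0  0  0  1  2  3  3  4  4
dp[9][8] = 4. One LCS (by backtracking along matches): GGCC.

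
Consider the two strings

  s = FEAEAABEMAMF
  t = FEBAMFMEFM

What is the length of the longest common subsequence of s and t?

6

Pick F (s #1, t #1) → E (s #2, t #2) → A (s #6, t #4) → M (s #9, t #5) → M (s #11, t #7) → F (s #12, t #9); all 6 characters appear in both, in order, and the DP table's final entry dp[12][10] is also 6, so no common subsequence is longer.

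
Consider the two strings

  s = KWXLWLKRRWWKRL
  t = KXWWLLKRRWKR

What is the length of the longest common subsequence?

Pick K at s[1]=t[1] → W at s[2]=t[4] → L at s[4]=t[5] → L at s[6]=t[6] → K at s[7]=t[7] → R at s[8]=t[8] → R at s[9]=t[9] → W at s[11]=t[10] → K at s[12]=t[11] → R at s[13]=t[12]; all 10 characters appear in both, in order. The LCS DP gives dp[14][12] = 10, so this is optimal.

10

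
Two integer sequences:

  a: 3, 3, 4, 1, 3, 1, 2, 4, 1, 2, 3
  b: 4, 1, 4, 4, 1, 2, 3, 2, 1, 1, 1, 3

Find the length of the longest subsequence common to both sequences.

Pick 4 at a[3]=b[4] → 1 at a[4]=b[5] → 3 at a[5]=b[7] → 1 at a[6]=b[10] → 1 at a[9]=b[11] → 3 at a[11]=b[12]; all 6 values appear in both, in order. The LCS DP gives dp[11][12] = 6, so this is optimal.

6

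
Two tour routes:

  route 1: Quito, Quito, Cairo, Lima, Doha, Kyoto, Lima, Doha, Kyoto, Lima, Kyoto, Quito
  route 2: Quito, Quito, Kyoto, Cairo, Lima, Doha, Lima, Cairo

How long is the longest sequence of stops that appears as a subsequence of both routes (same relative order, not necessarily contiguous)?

6

Pick Quito [1,1], then Quito [2,2], then Cairo [3,4], then Lima [4,5], then Doha [5,6], then Lima [7,7]; all 6 stops appear in both, in order. Since dp[12][8] = 6, nothing longer is possible.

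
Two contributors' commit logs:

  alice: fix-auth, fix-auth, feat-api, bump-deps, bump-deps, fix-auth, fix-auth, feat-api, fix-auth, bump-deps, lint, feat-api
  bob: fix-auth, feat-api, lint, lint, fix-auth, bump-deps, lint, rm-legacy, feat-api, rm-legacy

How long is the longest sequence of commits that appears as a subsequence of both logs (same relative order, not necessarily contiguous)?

Match fix-auth [2,1], feat-api [3,2], fix-auth [9,5], bump-deps [10,6], lint [11,7], feat-api [12,9] — 6 commits in the same relative order in both, and the DP table's final entry dp[12][10] is also 6, so no common subsequence is longer.

6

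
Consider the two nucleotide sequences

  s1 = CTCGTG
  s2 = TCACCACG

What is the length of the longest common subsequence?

3

Let dp[i][j] be the LCS length of the first i bases of s1 and the first j bases of s2. dp[i][j] = dp[i-1][j-1]+1 when the i-th and j-th bases match, else max(dp[i-1][j], dp[i][j-1]).
    ·  T  C  A  C  C  A  C  G
 ·  0  0  0  0  0  0  0  0  0
 C  0  0  1  1  1  1  1  1  1
 T  0  1  1  1  1  1  1  1  1
 C  0  1  2  2  2  2  2  2  2
 G  0  1  2  2  2  2  2  2  3
 T  0  1  2  2  2  2  2  2  3
 G  0  1  2  2  2  2  2  2  3
dp[6][8] = 3. One LCS (by backtracking along matches): CCG.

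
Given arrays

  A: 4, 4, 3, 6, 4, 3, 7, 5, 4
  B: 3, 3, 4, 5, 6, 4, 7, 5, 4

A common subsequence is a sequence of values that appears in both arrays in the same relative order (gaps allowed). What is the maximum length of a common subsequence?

One common subsequence of length 6: 4 [1,3], then 6 [4,5], then 4 [5,6], then 7 [7,7], then 5 [8,8], then 4 [9,9], and the DP table's final entry dp[9][9] is also 6, so no common subsequence is longer.

6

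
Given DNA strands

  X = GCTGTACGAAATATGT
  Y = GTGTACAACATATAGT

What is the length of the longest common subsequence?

14

Taking G at X[1]=Y[1], then T at X[3]=Y[2], then G at X[4]=Y[3], then T at X[5]=Y[4], then A at X[6]=Y[5], then C at X[7]=Y[6], then A at X[9]=Y[7], then A at X[10]=Y[8], then A at X[11]=Y[10], then T at X[12]=Y[11], then A at X[13]=Y[12], then T at X[14]=Y[13], then G at X[15]=Y[15], then T at X[16]=Y[16] gives a common subsequence of length 14, and the DP table's final entry dp[16][16] is also 14, so no common subsequence is longer.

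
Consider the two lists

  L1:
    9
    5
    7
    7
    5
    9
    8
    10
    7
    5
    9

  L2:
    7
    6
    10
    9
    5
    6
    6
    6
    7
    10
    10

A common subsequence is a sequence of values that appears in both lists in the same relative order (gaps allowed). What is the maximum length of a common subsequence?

4

Pick 9 at L1[1]=L2[4] → 5 at L1[2]=L2[5] → 7 at L1[3]=L2[9] → 10 at L1[8]=L2[11]; all 4 values appear in both, in order. dp[11][11] = 4 confirms this is the maximum.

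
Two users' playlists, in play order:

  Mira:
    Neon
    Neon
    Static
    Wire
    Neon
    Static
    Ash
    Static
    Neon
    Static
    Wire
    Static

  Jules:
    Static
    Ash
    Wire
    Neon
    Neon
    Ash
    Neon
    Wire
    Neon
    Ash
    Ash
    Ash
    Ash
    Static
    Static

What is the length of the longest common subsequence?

7

Taking Neon (Mira #1, Jules #5), Neon (Mira #2, Jules #7), Wire (Mira #4, Jules #8), Neon (Mira #5, Jules #9), Ash (Mira #7, Jules #13), Static (Mira #10, Jules #14), Static (Mira #12, Jules #15) gives a common subsequence of length 7. The LCS DP gives dp[12][15] = 7, so this is optimal.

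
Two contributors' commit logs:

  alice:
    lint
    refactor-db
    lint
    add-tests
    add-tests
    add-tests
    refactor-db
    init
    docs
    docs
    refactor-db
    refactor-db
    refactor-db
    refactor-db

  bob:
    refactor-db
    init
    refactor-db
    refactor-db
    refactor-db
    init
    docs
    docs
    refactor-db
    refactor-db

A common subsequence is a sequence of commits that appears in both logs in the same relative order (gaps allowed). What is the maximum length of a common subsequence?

Match refactor-db (alice #2, bob #4); then refactor-db (alice #7, bob #5); then init (alice #8, bob #6); then docs (alice #9, bob #7); then docs (alice #10, bob #8); then refactor-db (alice #13, bob #9); then refactor-db (alice #14, bob #10) — 7 commits in the same relative order in both. The LCS DP gives dp[14][10] = 7, so this is optimal.

7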